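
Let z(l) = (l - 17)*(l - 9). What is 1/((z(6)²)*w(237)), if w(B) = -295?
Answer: -1/321255 ≈ -3.1128e-6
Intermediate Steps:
z(l) = (-17 + l)*(-9 + l)
1/((z(6)²)*w(237)) = 1/((153 + 6² - 26*6)²*(-295)) = -1/295/(153 + 36 - 156)² = -1/295/33² = -1/295/1089 = (1/1089)*(-1/295) = -1/321255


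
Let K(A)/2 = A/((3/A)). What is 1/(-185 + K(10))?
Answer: -3/355 ≈ -0.0084507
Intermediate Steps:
K(A) = 2*A**2/3 (K(A) = 2*(A/((3/A))) = 2*(A*(A/3)) = 2*(A**2/3) = 2*A**2/3)
1/(-185 + K(10)) = 1/(-185 + (2/3)*10**2) = 1/(-185 + (2/3)*100) = 1/(-185 + 200/3) = 1/(-355/3) = -3/355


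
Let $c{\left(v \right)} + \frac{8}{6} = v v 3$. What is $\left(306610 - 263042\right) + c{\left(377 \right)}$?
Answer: $\frac{1409861}{3} \approx 4.6995 \cdot 10^{5}$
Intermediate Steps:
$c{\left(v \right)} = - \frac{4}{3} + 3 v^{2}$ ($c{\left(v \right)} = - \frac{4}{3} + v v 3 = - \frac{4}{3} + v^{2} \cdot 3 = - \frac{4}{3} + 3 v^{2}$)
$\left(306610 - 263042\right) + c{\left(377 \right)} = \left(306610 - 263042\right) - \left(\frac{4}{3} - 3 \cdot 377^{2}\right) = \left(306610 - 263042\right) + \left(- \frac{4}{3} + 3 \cdot 142129\right) = 43568 + \left(- \frac{4}{3} + 426387\right) = 43568 + \frac{1279157}{3} = \frac{1409861}{3}$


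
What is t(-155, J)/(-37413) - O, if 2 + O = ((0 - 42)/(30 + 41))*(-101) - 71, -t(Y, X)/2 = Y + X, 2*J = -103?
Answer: 35176310/2656323 ≈ 13.242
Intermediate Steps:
J = -103/2 (J = (½)*(-103) = -103/2 ≈ -51.500)
t(Y, X) = -2*X - 2*Y (t(Y, X) = -2*(Y + X) = -2*(X + Y) = -2*X - 2*Y)
O = -941/71 (O = -2 + (((0 - 42)/(30 + 41))*(-101) - 71) = -2 + (-42/71*(-101) - 71) = -2 + (4242/71 - 71) = -2 - 799/71 = -941/71 ≈ -13.254)
t(-155, J)/(-37413) - O = (-2*(-103/2) - 2*(-155))/(-37413) - 1*(-941/71) = (103 + 310)*(-1/37413) + 941/71 = 413*(-1/37413) + 941/71 = -413/37413 + 941/71 = 35176310/2656323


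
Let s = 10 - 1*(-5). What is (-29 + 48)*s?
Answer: 285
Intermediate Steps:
s = 15 (s = 10 + 5 = 15)
(-29 + 48)*s = (-29 + 48)*15 = 19*15 = 285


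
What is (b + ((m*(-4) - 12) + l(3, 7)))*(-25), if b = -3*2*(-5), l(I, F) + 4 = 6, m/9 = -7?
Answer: -6800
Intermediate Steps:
m = -63 (m = 9*(-7) = -63)
l(I, F) = 2 (l(I, F) = -4 + 6 = 2)
b = 30 (b = -6*(-5) = 30)
(b + ((m*(-4) - 12) + l(3, 7)))*(-25) = (30 + ((-63*(-4) - 12) + 2))*(-25) = (30 + ((252 - 12) + 2))*(-25) = (30 + (240 + 2))*(-25) = (30 + 242)*(-25) = 272*(-25) = -6800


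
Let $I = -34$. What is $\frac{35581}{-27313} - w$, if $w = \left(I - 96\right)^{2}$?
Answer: $- \frac{35509637}{2101} \approx -16901.0$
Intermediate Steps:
$w = 16900$ ($w = \left(-34 - 96\right)^{2} = \left(-130\right)^{2} = 16900$)
$\frac{35581}{-27313} - w = \frac{35581}{-27313} - 16900 = 35581 \left(- \frac{1}{27313}\right) - 16900 = - \frac{2737}{2101} - 16900 = - \frac{35509637}{2101}$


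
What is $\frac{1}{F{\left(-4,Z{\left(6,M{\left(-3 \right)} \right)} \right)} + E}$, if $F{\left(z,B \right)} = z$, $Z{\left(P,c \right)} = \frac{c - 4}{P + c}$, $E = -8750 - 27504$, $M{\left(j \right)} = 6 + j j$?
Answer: $- \frac{1}{36258} \approx -2.758 \cdot 10^{-5}$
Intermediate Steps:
$M{\left(j \right)} = 6 + j^{2}$
$E = -36254$ ($E = -8750 - 27504 = -36254$)
$Z{\left(P,c \right)} = \frac{-4 + c}{P + c}$
$\frac{1}{F{\left(-4,Z{\left(6,M{\left(-3 \right)} \right)} \right)} + E} = \frac{1}{-4 - 36254} = \frac{1}{-36258} = - \frac{1}{36258}$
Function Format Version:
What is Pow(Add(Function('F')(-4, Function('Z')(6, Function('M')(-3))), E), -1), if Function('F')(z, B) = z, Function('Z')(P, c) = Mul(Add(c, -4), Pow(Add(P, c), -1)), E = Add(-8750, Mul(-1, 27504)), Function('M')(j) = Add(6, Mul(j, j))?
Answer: Rational(-1, 36258) ≈ -2.7580e-5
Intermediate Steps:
Function('M')(j) = Add(6, Pow(j, 2))
E = -36254 (E = Add(-8750, -27504) = -36254)
Function('Z')(P, c) = Mul(Pow(Add(P, c), -1), Add(-4, c)) (Function('Z')(P, c) = Mul(Add(-4, c), Pow(Add(P, c), -1)) = Mul(Pow(Add(P, c), -1), Add(-4, c)))
Pow(Add(Function('F')(-4, Function('Z')(6, Function('M')(-3))), E), -1) = Pow(Add(-4, -36254), -1) = Pow(-36258, -1) = Rational(-1, 36258)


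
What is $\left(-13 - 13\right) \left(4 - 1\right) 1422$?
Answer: $-110916$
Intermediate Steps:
$\left(-13 - 13\right) \left(4 - 1\right) 1422 = - 26 \left(4 + \left(-12 + 11\right)\right) 1422 = - 26 \left(4 - 1\right) 1422 = \left(-26\right) 3 \cdot 1422 = \left(-78\right) 1422 = -110916$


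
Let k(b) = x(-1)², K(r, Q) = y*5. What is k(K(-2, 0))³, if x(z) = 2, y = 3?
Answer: 64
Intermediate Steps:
K(r, Q) = 15 (K(r, Q) = 3*5 = 15)
k(b) = 4 (k(b) = 2² = 4)
k(K(-2, 0))³ = 4³ = 64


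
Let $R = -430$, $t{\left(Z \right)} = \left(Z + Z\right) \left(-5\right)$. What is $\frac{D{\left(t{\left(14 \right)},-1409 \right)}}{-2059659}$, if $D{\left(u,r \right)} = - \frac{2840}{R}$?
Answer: $- \frac{284}{88565337} \approx -3.2067 \cdot 10^{-6}$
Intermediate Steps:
$t{\left(Z \right)} = - 10 Z$ ($t{\left(Z \right)} = 2 Z \left(-5\right) = - 10 Z$)
$D{\left(u,r \right)} = \frac{284}{43}$ ($D{\left(u,r \right)} = - \frac{2840}{-430} = \left(-2840\right) \left(- \frac{1}{430}\right) = \frac{284}{43}$)
$\frac{D{\left(t{\left(14 \right)},-1409 \right)}}{-2059659} = \frac{284}{43 \left(-2059659\right)} = \frac{284}{43} \left(- \frac{1}{2059659}\right) = - \frac{284}{88565337}$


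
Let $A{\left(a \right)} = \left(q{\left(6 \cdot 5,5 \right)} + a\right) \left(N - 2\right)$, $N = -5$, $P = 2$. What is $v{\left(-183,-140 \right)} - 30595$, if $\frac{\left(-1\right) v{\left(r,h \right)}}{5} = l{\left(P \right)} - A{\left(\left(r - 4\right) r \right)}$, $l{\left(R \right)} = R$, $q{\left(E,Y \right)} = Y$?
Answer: $-1228515$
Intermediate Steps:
$A{\left(a \right)} = -35 - 7 a$ ($A{\left(a \right)} = \left(5 + a\right) \left(-5 - 2\right) = \left(5 + a\right) \left(-7\right) = -35 - 7 a$)
$v{\left(r,h \right)} = -185 - 35 r \left(-4 + r\right)$ ($v{\left(r,h \right)} = - 5 \left(2 - \left(-35 - 7 \left(r - 4\right) r\right)\right) = - 5 \left(2 - \left(-35 - 7 \left(-4 + r\right) r\right)\right) = - 5 \left(2 - \left(-35 - 7 r \left(-4 + r\right)\right)\right) = - 5 \left(2 + \left(35 + 7 r \left(-4 + r\right)\right)\right) = - 5 \left(37 + 7 r \left(-4 + r\right)\right) = -185 - 35 r \left(-4 + r\right)$)
$v{\left(-183,-140 \right)} - 30595 = \left(-185 - 35 \left(-183\right)^{2} + 140 \left(-183\right)\right) - 30595 = \left(-185 - 1172115 - 25620\right) - 30595 = -1197920 - 30595 = -1228515$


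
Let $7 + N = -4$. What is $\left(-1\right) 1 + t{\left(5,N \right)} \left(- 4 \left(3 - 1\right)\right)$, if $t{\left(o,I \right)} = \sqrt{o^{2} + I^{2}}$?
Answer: $-1 - 8 \sqrt{146} \approx -97.664$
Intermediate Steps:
$N = -11$ ($N = -7 - 4 = -11$)
$t{\left(o,I \right)} = \sqrt{I^{2} + o^{2}}$
$\left(-1\right) 1 + t{\left(5,N \right)} \left(- 4 \left(3 - 1\right)\right) = \left(-1\right) 1 + \sqrt{\left(-11\right)^{2} + 5^{2}} \left(- 4 \left(3 - 1\right)\right) = -1 + \sqrt{121 + 25} \left(\left(-4\right) 2\right) = -1 + \sqrt{146} \left(-8\right) = -1 - 8 \sqrt{146}$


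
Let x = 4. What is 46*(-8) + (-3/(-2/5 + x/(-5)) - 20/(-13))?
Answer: -9463/26 ≈ -363.96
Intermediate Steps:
46*(-8) + (-3/(-2/5 + x/(-5)) - 20/(-13)) = 46*(-8) + (-3/(-2/5 + 4/(-5)) - 20/(-13)) = -368 + (-3/(-2*1/5 + 4*(-1/5)) - 20*(-1/13)) = -368 + (-3/(-2/5 - 4/5) + 20/13) = -368 + (-3/(-6/5) + 20/13) = -368 + (-3*(-5/6) + 20/13) = -368 + (5/2 + 20/13) = -368 + 105/26 = -9463/26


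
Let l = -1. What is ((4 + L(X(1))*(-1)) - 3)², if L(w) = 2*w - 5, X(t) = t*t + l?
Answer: 36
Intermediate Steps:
X(t) = -1 + t² (X(t) = t*t - 1 = t² - 1 = -1 + t²)
L(w) = -5 + 2*w
((4 + L(X(1))*(-1)) - 3)² = ((4 + (-5 + 2*(-1 + 1²))*(-1)) - 3)² = ((4 + (-5 + 2*(-1 + 1))*(-1)) - 3)² = ((4 + (-5 + 2*0)*(-1)) - 3)² = ((4 + (-5 + 0)*(-1)) - 3)² = ((4 - 5*(-1)) - 3)² = ((4 + 5) - 3)² = (9 - 3)² = 6² = 36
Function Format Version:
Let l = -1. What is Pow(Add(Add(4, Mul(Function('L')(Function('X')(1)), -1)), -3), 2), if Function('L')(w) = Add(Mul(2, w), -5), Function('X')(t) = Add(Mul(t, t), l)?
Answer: 36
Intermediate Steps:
Function('X')(t) = Add(-1, Pow(t, 2)) (Function('X')(t) = Add(Mul(t, t), -1) = Add(Pow(t, 2), -1) = Add(-1, Pow(t, 2)))
Function('L')(w) = Add(-5, Mul(2, w))
Pow(Add(Add(4, Mul(Function('L')(Function('X')(1)), -1)), -3), 2) = Pow(Add(Add(4, Mul(Add(-5, Mul(2, Add(-1, Pow(1, 2)))), -1)), -3), 2) = Pow(Add(Add(4, Mul(Add(-5, Mul(2, Add(-1, 1))), -1)), -3), 2) = Pow(Add(Add(4, Mul(Add(-5, Mul(2, 0)), -1)), -3), 2) = Pow(Add(Add(4, Mul(Add(-5, 0), -1)), -3), 2) = Pow(Add(Add(4, Mul(-5, -1)), -3), 2) = Pow(Add(Add(4, 5), -3), 2) = Pow(Add(9, -3), 2) = Pow(6, 2) = 36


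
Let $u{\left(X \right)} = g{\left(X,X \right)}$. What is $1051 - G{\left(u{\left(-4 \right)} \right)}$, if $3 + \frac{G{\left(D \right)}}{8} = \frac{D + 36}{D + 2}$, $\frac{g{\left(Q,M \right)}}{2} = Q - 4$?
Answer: $\frac{7605}{7} \approx 1086.4$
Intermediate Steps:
$g{\left(Q,M \right)} = -8 + 2 Q$ ($g{\left(Q,M \right)} = 2 \left(Q - 4\right) = 2 \left(-4 + Q\right) = -8 + 2 Q$)
$u{\left(X \right)} = -8 + 2 X$
$G{\left(D \right)} = -24 + \frac{8 \left(36 + D\right)}{2 + D}$ ($G{\left(D \right)} = -24 + 8 \frac{D + 36}{D + 2} = -24 + 8 \frac{36 + D}{2 + D} = -24 + \frac{8 \left(36 + D\right)}{2 + D}$)
$1051 - G{\left(u{\left(-4 \right)} \right)} = 1051 - \frac{16 \left(15 - \left(-8 + 2 \left(-4\right)\right)\right)}{2 + \left(-8 + 2 \left(-4\right)\right)} = 1051 - \frac{16 \left(15 - \left(-8 - 8\right)\right)}{2 - 16} = 1051 - \frac{16 \left(15 - -16\right)}{2 - 16} = 1051 - \frac{16 \left(15 + 16\right)}{-14} = 1051 - 16 \left(- \frac{1}{14}\right) 31 = 1051 - - \frac{248}{7} = 1051 + \frac{248}{7} = \frac{7605}{7}$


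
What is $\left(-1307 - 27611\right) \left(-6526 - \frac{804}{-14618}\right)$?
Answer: $\frac{1379334581176}{7309} \approx 1.8872 \cdot 10^{8}$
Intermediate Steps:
$\left(-1307 - 27611\right) \left(-6526 - \frac{804}{-14618}\right) = - 28918 \left(-6526 - - \frac{402}{7309}\right) = - 28918 \left(-6526 + \frac{402}{7309}\right) = \left(-28918\right) \left(- \frac{47698132}{7309}\right) = \frac{1379334581176}{7309}$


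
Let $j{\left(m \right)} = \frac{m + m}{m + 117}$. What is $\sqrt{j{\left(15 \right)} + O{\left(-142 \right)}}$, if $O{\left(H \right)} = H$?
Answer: $\frac{i \sqrt{68618}}{22} \approx 11.907 i$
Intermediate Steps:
$j{\left(m \right)} = \frac{2 m}{117 + m}$
$\sqrt{j{\left(15 \right)} + O{\left(-142 \right)}} = \sqrt{2 \cdot 15 \frac{1}{117 + 15} - 142} = \sqrt{2 \cdot 15 \cdot \frac{1}{132} - 142} = \sqrt{\frac{5}{22} - 142} = \sqrt{- \frac{3119}{22}} = \frac{i \sqrt{68618}}{22}$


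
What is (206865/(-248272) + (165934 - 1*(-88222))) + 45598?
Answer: 74420318223/248272 ≈ 2.9975e+5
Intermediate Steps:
(206865/(-248272) + (165934 - 1*(-88222))) + 45598 = (206865*(-1/248272) + (165934 + 88222)) + 45598 = (-206865/248272 + 254156) + 45598 = 63099611567/248272 + 45598 = 74420318223/248272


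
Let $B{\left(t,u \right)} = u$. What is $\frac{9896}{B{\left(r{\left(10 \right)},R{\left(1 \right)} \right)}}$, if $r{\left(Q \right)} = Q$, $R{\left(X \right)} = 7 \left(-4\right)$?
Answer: $- \frac{2474}{7} \approx -353.43$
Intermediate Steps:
$R{\left(X \right)} = -28$
$\frac{9896}{B{\left(r{\left(10 \right)},R{\left(1 \right)} \right)}} = \frac{9896}{-28} = 9896 \left(- \frac{1}{28}\right) = - \frac{2474}{7}$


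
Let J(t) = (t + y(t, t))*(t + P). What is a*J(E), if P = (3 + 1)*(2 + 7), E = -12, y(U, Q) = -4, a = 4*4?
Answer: -6144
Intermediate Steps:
a = 16
P = 36 (P = 4*9 = 36)
J(t) = (-4 + t)*(36 + t) (J(t) = (t - 4)*(t + 36) = (-4 + t)*(36 + t))
a*J(E) = 16*(-144 + (-12)² + 32*(-12)) = 16*(-144 + 144 - 384) = 16*(-384) = -6144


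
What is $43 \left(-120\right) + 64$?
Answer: $-5096$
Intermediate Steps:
$43 \left(-120\right) + 64 = -5160 + 64 = -5096$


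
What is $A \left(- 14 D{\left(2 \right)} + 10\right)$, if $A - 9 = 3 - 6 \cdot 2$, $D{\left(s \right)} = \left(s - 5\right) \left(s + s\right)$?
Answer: $0$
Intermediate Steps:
$D{\left(s \right)} = 2 s \left(-5 + s\right)$ ($D{\left(s \right)} = \left(-5 + s\right) 2 s = 2 s \left(-5 + s\right)$)
$A = 0$ ($A = 9 + \left(3 - 6 \cdot 2\right) = 9 + \left(3 - 12\right) = 9 - 9 = 0$)
$A \left(- 14 D{\left(2 \right)} + 10\right) = 0 \left(- 14 \cdot 2 \cdot 2 \left(-5 + 2\right) + 10\right) = 0 \left(- 14 \cdot 2 \cdot 2 \left(-3\right) + 10\right) = 0 \left(\left(-14\right) \left(-12\right) + 10\right) = 0 \left(168 + 10\right) = 0 \cdot 178 = 0$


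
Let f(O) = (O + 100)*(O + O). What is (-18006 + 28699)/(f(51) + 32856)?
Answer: 10693/48258 ≈ 0.22158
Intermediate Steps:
f(O) = 2*O*(100 + O) (f(O) = (100 + O)*(2*O) = 2*O*(100 + O))
(-18006 + 28699)/(f(51) + 32856) = (-18006 + 28699)/(2*51*(100 + 51) + 32856) = 10693/(2*51*151 + 32856) = 10693/(15402 + 32856) = 10693/48258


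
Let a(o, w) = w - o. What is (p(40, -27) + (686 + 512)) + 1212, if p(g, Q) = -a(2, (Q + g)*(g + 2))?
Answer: 1866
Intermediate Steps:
p(g, Q) = 2 - (2 + g)*(Q + g) (p(g, Q) = -((Q + g)*(g + 2) - 1*2) = -((Q + g)*(2 + g) - 2) = -((2 + g)*(Q + g) - 2) = -(-2 + (2 + g)*(Q + g)) = 2 - (2 + g)*(Q + g))
(p(40, -27) + (686 + 512)) + 1212 = ((2 - 1*40² - 2*(-27) - 2*40 - 1*(-27)*40) + (686 + 512)) + 1212 = ((2 - 1*1600 + 54 - 80 + 1080) + 1198) + 1212 = ((2 - 1600 + 54 - 80 + 1080) + 1198) + 1212 = (-544 + 1198) + 1212 = 654 + 1212 = 1866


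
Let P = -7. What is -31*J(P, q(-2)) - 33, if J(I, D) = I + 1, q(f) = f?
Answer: 153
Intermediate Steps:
J(I, D) = 1 + I
-31*J(P, q(-2)) - 33 = -31*(1 - 7) - 33 = -31*(-6) - 33 = 186 - 33 = 153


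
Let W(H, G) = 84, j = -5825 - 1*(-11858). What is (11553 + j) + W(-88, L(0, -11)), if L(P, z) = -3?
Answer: 17670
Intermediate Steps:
j = 6033 (j = -5825 + 11858 = 6033)
(11553 + j) + W(-88, L(0, -11)) = (11553 + 6033) + 84 = 17586 + 84 = 17670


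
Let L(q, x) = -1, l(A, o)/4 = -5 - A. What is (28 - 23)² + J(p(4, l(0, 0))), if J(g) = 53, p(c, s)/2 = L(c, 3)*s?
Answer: 78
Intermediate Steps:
l(A, o) = -20 - 4*A (l(A, o) = 4*(-5 - A) = -20 - 4*A)
p(c, s) = -2*s (p(c, s) = 2*(-s) = -2*s)
(28 - 23)² + J(p(4, l(0, 0))) = (28 - 23)² + 53 = 5² + 53 = 25 + 53 = 78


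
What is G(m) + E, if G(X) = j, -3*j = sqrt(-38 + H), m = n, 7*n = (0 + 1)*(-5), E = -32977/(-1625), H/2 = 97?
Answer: 32977/1625 - 2*sqrt(39)/3 ≈ 16.130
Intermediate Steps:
H = 194 (H = 2*97 = 194)
E = 32977/1625 (E = -32977*(-1/1625) = 32977/1625 ≈ 20.294)
n = -5/7 (n = ((0 + 1)*(-5))/7 = (1*(-5))/7 = (1/7)*(-5) = -5/7 ≈ -0.71429)
m = -5/7 ≈ -0.71429
j = -2*sqrt(39)/3 (j = -sqrt(-38 + 194)/3 = -2*sqrt(39)/3 ≈ -4.1633)
G(X) = -2*sqrt(39)/3
G(m) + E = -2*sqrt(39)/3 + 32977/1625 = 32977/1625 - 2*sqrt(39)/3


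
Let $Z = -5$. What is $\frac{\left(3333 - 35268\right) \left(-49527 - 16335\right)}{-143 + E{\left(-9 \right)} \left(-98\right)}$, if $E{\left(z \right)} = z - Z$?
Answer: $\frac{701100990}{83} \approx 8.447 \cdot 10^{6}$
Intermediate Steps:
$E{\left(z \right)} = 5 + z$ ($E{\left(z \right)} = z - -5 = z + 5 = 5 + z$)
$\frac{\left(3333 - 35268\right) \left(-49527 - 16335\right)}{-143 + E{\left(-9 \right)} \left(-98\right)} = \frac{\left(3333 - 35268\right) \left(-49527 - 16335\right)}{-143 + \left(5 - 9\right) \left(-98\right)} = \frac{\left(-31935\right) \left(-65862\right)}{-143 - -392} = \frac{2103302970}{-143 + 392} = \frac{2103302970}{249} = 2103302970 \cdot \frac{1}{249} = \frac{701100990}{83}$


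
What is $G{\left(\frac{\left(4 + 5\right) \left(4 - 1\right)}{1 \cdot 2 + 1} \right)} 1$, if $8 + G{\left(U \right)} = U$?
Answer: $1$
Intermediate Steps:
$G{\left(U \right)} = -8 + U$
$G{\left(\frac{\left(4 + 5\right) \left(4 - 1\right)}{1 \cdot 2 + 1} \right)} 1 = \left(-8 + \frac{\left(4 + 5\right) \left(4 - 1\right)}{1 \cdot 2 + 1}\right) 1 = \left(-8 + \frac{9 \cdot 3}{2 + 1}\right) 1 = \left(-8 + \frac{27}{3}\right) 1 = \left(-8 + 27 \cdot \frac{1}{3}\right) 1 = \left(-8 + 9\right) 1 = 1 \cdot 1 = 1$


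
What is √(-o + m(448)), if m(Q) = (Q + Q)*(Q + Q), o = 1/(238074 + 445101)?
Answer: √14987870830974273/136635 ≈ 896.00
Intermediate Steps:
o = 1/683175 ≈ 1.4638e-6
m(Q) = 4*Q² (m(Q) = (2*Q)*(2*Q) = 4*Q²)
√(-o + m(448)) = √(-1*1/683175 + 4*448²) = √(-1/683175 + 4*200704) = √(-1/683175 + 802816) = √(548463820799/683175) = √14987870830974273/136635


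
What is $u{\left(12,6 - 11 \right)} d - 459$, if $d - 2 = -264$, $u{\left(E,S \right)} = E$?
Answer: $-3603$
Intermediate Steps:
$d = -262$ ($d = 2 - 264 = -262$)
$u{\left(12,6 - 11 \right)} d - 459 = 12 \left(-262\right) - 459 = -3144 - 459 = -3603$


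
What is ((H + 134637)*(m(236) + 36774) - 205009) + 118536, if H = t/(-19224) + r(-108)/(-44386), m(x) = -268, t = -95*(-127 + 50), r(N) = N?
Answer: 1048454505717147637/213319116 ≈ 4.9150e+9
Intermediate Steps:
t = 7315 (t = -95*(-77) = 7315)
H = -161303699/426638232 (H = 7315/(-19224) - 108/(-44386) = 7315*(-1/19224) - 108*(-1/44386) = -7315/19224 + 54/22193 = -161303699/426638232 ≈ -0.37808)
((H + 134637)*(m(236) + 36774) - 205009) + 118536 = ((-161303699/426638232 + 134637)*(-268 + 36774) - 205009) + 118536 = ((57441130338085/426638232)*36506 - 205009) + 118536 = (1048472952061065505/213319116 - 205009) + 118536 = 1048429219722413461/213319116 + 118536 = 1048454505717147637/213319116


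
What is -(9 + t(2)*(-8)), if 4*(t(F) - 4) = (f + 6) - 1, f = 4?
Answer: 41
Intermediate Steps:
t(F) = 25/4 (t(F) = 4 + ((4 + 6) - 1)/4 = 4 + (10 - 1)/4 = 4 + (¼)*9 = 4 + 9/4 = 25/4)
-(9 + t(2)*(-8)) = -(9 + (25/4)*(-8)) = -(9 - 50) = -1*(-41) = 41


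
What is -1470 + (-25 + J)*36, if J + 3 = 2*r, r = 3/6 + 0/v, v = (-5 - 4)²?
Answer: -2442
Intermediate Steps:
v = 81 (v = (-9)² = 81)
r = ½ (r = 3/6 + 0/81 = 3*(⅙) + 0*(1/81) = ½ + 0 = ½ ≈ 0.50000)
J = -2 (J = -3 + 2*(½) = -3 + 1 = -2)
-1470 + (-25 + J)*36 = -1470 + (-25 - 2)*36 = -1470 - 27*36 = -1470 - 972 = -2442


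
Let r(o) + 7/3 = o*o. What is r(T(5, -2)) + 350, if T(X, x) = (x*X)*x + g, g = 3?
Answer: 2630/3 ≈ 876.67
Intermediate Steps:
T(X, x) = 3 + X*x² (T(X, x) = (x*X)*x + 3 = (X*x)*x + 3 = X*x² + 3 = 3 + X*x²)
r(o) = -7/3 + o² (r(o) = -7/3 + o*o = -7/3 + o²)
r(T(5, -2)) + 350 = (-7/3 + (3 + 5*(-2)²)²) + 350 = (-7/3 + (3 + 5*4)²) + 350 = (-7/3 + (3 + 20)²) + 350 = (-7/3 + 23²) + 350 = (-7/3 + 529) + 350 = 1580/3 + 350 = 2630/3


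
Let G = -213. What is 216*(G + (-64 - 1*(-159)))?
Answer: -25488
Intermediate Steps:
216*(G + (-64 - 1*(-159))) = 216*(-213 + (-64 - 1*(-159))) = 216*(-213 + (-64 + 159)) = 216*(-213 + 95) = 216*(-118) = -25488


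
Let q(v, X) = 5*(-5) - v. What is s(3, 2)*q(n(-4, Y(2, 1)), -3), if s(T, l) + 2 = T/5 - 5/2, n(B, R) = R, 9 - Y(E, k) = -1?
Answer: 273/2 ≈ 136.50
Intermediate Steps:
Y(E, k) = 10 (Y(E, k) = 9 - 1*(-1) = 9 + 1 = 10)
q(v, X) = -25 - v
s(T, l) = -9/2 + T/5 (s(T, l) = -2 + (T/5 - 5/2) = -2 + (-5/2 + T/5) = -9/2 + T/5)
s(3, 2)*q(n(-4, Y(2, 1)), -3) = (-9/2 + (⅕)*3)*(-25 - 1*10) = (-9/2 + ⅗)*(-25 - 10) = -39/10*(-35) = 273/2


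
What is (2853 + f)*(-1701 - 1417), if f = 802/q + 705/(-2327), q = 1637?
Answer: -33888426429488/3809299 ≈ -8.8962e+6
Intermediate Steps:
f = 712169/3809299 (f = 802/1637 + 705/(-2327) = 802*(1/1637) + 705*(-1/2327) = 802/1637 - 705/2327 = 712169/3809299 ≈ 0.18696)
(2853 + f)*(-1701 - 1417) = (2853 + 712169/3809299)*(-1701 - 1417) = (10868642216/3809299)*(-3118) = -33888426429488/3809299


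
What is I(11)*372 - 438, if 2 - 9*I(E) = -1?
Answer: -314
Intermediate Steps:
I(E) = 1/3 (I(E) = 2/9 - 1/9*(-1) = 2/9 + 1/9 = 1/3)
I(11)*372 - 438 = (1/3)*372 - 438 = 124 - 438 = -314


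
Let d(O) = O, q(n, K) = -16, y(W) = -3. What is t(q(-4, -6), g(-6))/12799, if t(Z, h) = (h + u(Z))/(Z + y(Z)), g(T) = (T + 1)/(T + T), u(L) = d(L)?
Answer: 187/2918172 ≈ 6.4081e-5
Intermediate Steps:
u(L) = L
g(T) = (1 + T)/(2*T) (g(T) = (1 + T)/((2*T)) = (1 + T)*(1/(2*T)) = (1 + T)/(2*T))
t(Z, h) = (Z + h)/(-3 + Z) (t(Z, h) = (h + Z)/(Z - 3) = (Z + h)/(-3 + Z))
t(q(-4, -6), g(-6))/12799 = ((-16 + (½)*(1 - 6)/(-6))/(-3 - 16))/12799 = ((-16 + (½)*(-⅙)*(-5))/(-19))*(1/12799) = -(-16 + 5/12)/19*(1/12799) = -1/19*(-187/12)*(1/12799) = (187/228)*(1/12799) = 187/2918172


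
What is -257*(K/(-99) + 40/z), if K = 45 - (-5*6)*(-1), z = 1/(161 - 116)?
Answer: -15264515/33 ≈ -4.6256e+5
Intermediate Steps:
z = 1/45 ≈ 0.022222
K = 15 (K = 45 - (-30)*(-1) = 45 - 1*30 = 45 - 30 = 15)
-257*(K/(-99) + 40/z) = -257*(15/(-99) + 40/(1/45)) = -257*(15*(-1/99) + 40*45) = -257*(-5/33 + 1800) = -257*59395/33 = -15264515/33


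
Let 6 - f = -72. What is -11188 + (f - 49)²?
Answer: -10347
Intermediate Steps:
f = 78 (f = 6 - 1*(-72) = 6 + 72 = 78)
-11188 + (f - 49)² = -11188 + (78 - 49)² = -11188 + 29² = -11188 + 841 = -10347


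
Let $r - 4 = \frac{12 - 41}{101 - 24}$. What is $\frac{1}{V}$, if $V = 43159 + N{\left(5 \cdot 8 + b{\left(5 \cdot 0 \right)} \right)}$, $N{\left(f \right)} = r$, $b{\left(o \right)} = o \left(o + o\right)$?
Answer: $\frac{77}{3323522} \approx 2.3168 \cdot 10^{-5}$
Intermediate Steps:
$r = \frac{279}{77}$ ($r = 4 + \frac{12 - 41}{101 - 24} = 4 - \frac{29}{77} = \frac{279}{77} \approx 3.6234$)
$b{\left(o \right)} = 2 o^{2}$ ($b{\left(o \right)} = o 2 o = 2 o^{2}$)
$N{\left(f \right)} = \frac{279}{77}$
$V = \frac{3323522}{77}$ ($V = 43159 + \frac{279}{77} = \frac{3323522}{77} \approx 43163.0$)
$\frac{1}{V} = \frac{1}{\frac{3323522}{77}} = \frac{77}{3323522}$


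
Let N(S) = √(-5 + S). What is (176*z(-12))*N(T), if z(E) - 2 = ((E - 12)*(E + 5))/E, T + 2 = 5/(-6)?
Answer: -352*I*√282 ≈ -5911.1*I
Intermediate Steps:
T = -17/6 (T = -2 + 5/(-6) = -2 + 5*(-⅙) = -2 - ⅚ = -17/6 ≈ -2.8333)
z(E) = 2 + (-12 + E)*(5 + E)/E (z(E) = 2 + ((E - 12)*(E + 5))/E = 2 + ((-12 + E)*(5 + E))/E = 2 + (-12 + E)*(5 + E)/E)
(176*z(-12))*N(T) = (176*(-5 - 12 - 60/(-12)))*√(-5 - 17/6) = (176*(-5 - 12 - 60*(-1/12)))*√(-47/6) = (176*(-5 - 12 + 5))*(I*√282/6) = (176*(-12))*(I*√282/6) = -352*I*√282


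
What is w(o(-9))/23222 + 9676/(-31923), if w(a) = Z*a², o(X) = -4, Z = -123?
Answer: -143760268/370657953 ≈ -0.38785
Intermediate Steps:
w(a) = -123*a²
w(o(-9))/23222 + 9676/(-31923) = -123*(-4)²/23222 + 9676/(-31923) = -123*16*(1/23222) + 9676*(-1/31923) = -1968*1/23222 - 9676/31923 = -984/11611 - 9676/31923 = -143760268/370657953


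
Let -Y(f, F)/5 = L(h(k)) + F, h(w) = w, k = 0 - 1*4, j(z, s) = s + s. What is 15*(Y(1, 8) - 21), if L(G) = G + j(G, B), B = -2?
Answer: -315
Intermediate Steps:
j(z, s) = 2*s
k = -4 (k = 0 - 4 = -4)
L(G) = -4 + G (L(G) = G + 2*(-2) = G - 4 = -4 + G)
Y(f, F) = 40 - 5*F (Y(f, F) = -5*((-4 - 4) + F) = -5*(-8 + F) = 40 - 5*F)
15*(Y(1, 8) - 21) = 15*((40 - 5*8) - 21) = 15*((40 - 40) - 21) = 15*(0 - 21) = 15*(-21) = -315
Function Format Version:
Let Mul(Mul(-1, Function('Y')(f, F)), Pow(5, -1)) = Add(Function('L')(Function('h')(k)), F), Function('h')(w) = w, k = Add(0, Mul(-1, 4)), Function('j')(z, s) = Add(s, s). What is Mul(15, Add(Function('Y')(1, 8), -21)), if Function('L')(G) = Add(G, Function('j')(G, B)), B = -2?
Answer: -315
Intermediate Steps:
Function('j')(z, s) = Mul(2, s)
k = -4 (k = Add(0, -4) = -4)
Function('L')(G) = Add(-4, G) (Function('L')(G) = Add(G, Mul(2, -2)) = Add(G, -4) = Add(-4, G))
Function('Y')(f, F) = Add(40, Mul(-5, F)) (Function('Y')(f, F) = Mul(-5, Add(Add(-4, -4), F)) = Mul(-5, Add(-8, F)) = Add(40, Mul(-5, F)))
Mul(15, Add(Function('Y')(1, 8), -21)) = Mul(15, Add(Add(40, Mul(-5, 8)), -21)) = Mul(15, Add(Add(40, -40), -21)) = Mul(15, Add(0, -21)) = Mul(15, -21) = -315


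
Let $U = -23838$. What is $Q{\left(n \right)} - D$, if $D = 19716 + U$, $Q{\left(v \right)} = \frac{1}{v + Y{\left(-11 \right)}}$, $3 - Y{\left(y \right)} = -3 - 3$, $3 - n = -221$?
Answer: $\frac{960427}{233} \approx 4122.0$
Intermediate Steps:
$n = 224$ ($n = 3 - -221 = 3 + 221 = 224$)
$Y{\left(y \right)} = 9$ ($Y{\left(y \right)} = 3 - \left(-3 - 3\right) = 3 - -6 = 3 + 6 = 9$)
$Q{\left(v \right)} = \frac{1}{9 + v}$ ($Q{\left(v \right)} = \frac{1}{v + 9} = \frac{1}{9 + v}$)
$D = -4122$ ($D = 19716 - 23838 = -4122$)
$Q{\left(n \right)} - D = \frac{1}{9 + 224} - -4122 = \frac{1}{233} + 4122 = \frac{960427}{233}$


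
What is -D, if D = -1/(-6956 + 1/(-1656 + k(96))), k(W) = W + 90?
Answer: -1470/10225321 ≈ -0.00014376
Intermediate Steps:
k(W) = 90 + W
D = 1470/10225321 (D = -1/(-6956 + 1/(-1656 + (90 + 96))) = -1/(-6956 + 1/(-1656 + 186)) = -1/(-6956 + 1/(-1470)) = -1/(-6956 - 1/1470) = -1/(-10225321/1470) = -1*(-1470/10225321) = 1470/10225321 ≈ 0.00014376)
-D = -1*1470/10225321 = -1470/10225321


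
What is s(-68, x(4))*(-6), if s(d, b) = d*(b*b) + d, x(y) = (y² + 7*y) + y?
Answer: 940440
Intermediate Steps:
x(y) = y² + 8*y
s(d, b) = d + d*b² (s(d, b) = d*b² + d = d + d*b²)
s(-68, x(4))*(-6) = -68*(1 + (4*(8 + 4))²)*(-6) = -68*(1 + (4*12)²)*(-6) = -68*(1 + 48²)*(-6) = -68*(1 + 2304)*(-6) = -68*2305*(-6) = -156740*(-6) = 940440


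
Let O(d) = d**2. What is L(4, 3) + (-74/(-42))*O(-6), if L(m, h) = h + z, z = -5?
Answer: 430/7 ≈ 61.429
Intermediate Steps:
L(m, h) = -5 + h (L(m, h) = h - 5 = -5 + h)
L(4, 3) + (-74/(-42))*O(-6) = (-5 + 3) - 74/(-42)*(-6)**2 = -2 - 74*(-1/42)*36 = -2 + (37/21)*36 = -2 + 444/7 = 430/7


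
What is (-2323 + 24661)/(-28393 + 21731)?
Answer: -11169/3331 ≈ -3.3530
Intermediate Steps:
(-2323 + 24661)/(-28393 + 21731) = 22338/(-6662) = 22338*(-1/6662) = -11169/3331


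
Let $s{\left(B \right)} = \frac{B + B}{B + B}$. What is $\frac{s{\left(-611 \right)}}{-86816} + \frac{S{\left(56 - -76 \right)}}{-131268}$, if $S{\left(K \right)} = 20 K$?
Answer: $- \frac{19110459}{949680224} \approx -0.020123$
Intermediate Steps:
$s{\left(B \right)} = 1$ ($s{\left(B \right)} = \frac{2 B}{2 B} = 2 B \frac{1}{2 B} = 1$)
$\frac{s{\left(-611 \right)}}{-86816} + \frac{S{\left(56 - -76 \right)}}{-131268} = 1 \frac{1}{-86816} + \frac{20 \left(56 - -76\right)}{-131268} = 1 \left(- \frac{1}{86816}\right) + 20 \left(56 + 76\right) \left(- \frac{1}{131268}\right) = - \frac{1}{86816} + 20 \cdot 132 \left(- \frac{1}{131268}\right) = - \frac{1}{86816} + 2640 \left(- \frac{1}{131268}\right) = - \frac{1}{86816} - \frac{220}{10939} = - \frac{19110459}{949680224}$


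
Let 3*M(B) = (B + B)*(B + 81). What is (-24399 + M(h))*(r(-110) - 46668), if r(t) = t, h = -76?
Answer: 3459560546/3 ≈ 1.1532e+9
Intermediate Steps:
M(B) = 2*B*(81 + B)/3 (M(B) = ((B + B)*(B + 81))/3 = ((2*B)*(81 + B))/3 = (2*B*(81 + B))/3 = 2*B*(81 + B)/3)
(-24399 + M(h))*(r(-110) - 46668) = (-24399 + (⅔)*(-76)*(81 - 76))*(-110 - 46668) = (-24399 + (⅔)*(-76)*5)*(-46778) = (-24399 - 760/3)*(-46778) = -73957/3*(-46778) = 3459560546/3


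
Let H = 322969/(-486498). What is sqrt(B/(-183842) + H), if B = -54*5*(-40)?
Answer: I*sqrt(1445094447627770421042)/44719382658 ≈ 0.85007*I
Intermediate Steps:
B = 10800 (B = -270*(-40) = 10800)
H = -322969/486498 (H = 322969*(-1/486498) = -322969/486498 ≈ -0.66387)
sqrt(B/(-183842) + H) = sqrt(10800/(-183842) - 322969/486498) = sqrt(10800*(-1/183842) - 322969/486498) = sqrt(-5400/91921 - 322969/486498) = sqrt(-32314722649/44719382658) = I*sqrt(1445094447627770421042)/44719382658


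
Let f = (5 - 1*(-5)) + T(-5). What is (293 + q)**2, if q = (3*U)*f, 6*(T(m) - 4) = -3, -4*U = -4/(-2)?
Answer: 1190281/16 ≈ 74393.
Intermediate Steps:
U = -1/2 (U = -(-1)/(-2) = -(-1)*(-1)/2 = -1/4*2 = -1/2 ≈ -0.50000)
T(m) = 7/2 (T(m) = 4 + (1/6)*(-3) = 4 - 1/2 = 7/2)
f = 27/2 (f = (5 - 1*(-5)) + 7/2 = (5 + 5) + 7/2 = 10 + 7/2 = 27/2 ≈ 13.500)
q = -81/4 (q = (3*(-1/2))*(27/2) = -3/2*27/2 = -81/4 ≈ -20.250)
(293 + q)**2 = (293 - 81/4)**2 = (1091/4)**2 = 1190281/16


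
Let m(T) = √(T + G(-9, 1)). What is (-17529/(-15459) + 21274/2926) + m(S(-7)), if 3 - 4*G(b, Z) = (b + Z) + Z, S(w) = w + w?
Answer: 5760070/685349 + I*√46/2 ≈ 8.4046 + 3.3912*I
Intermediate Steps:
S(w) = 2*w
G(b, Z) = ¾ - Z/2 - b/4 (G(b, Z) = ¾ - ((b + Z) + Z)/4 = ¾ - ((Z + b) + Z)/4 = ¾ - (b + 2*Z)/4 = ¾ + (-Z/2 - b/4) = ¾ - Z/2 - b/4)
m(T) = √(5/2 + T) (m(T) = √(T + (¾ - ½*1 - ¼*(-9))) = √(T + (¾ - ½ + 9/4)) = √(T + 5/2) = √(5/2 + T))
(-17529/(-15459) + 21274/2926) + m(S(-7)) = (-17529/(-15459) + 21274/2926) + √(10 + 4*(2*(-7)))/2 = (-17529*(-1/15459) + 21274*(1/2926)) + √(10 + 4*(-14))/2 = (5843/5153 + 967/133) + √(10 - 56)/2 = 5760070/685349 + √(-46)/2 = 5760070/685349 + (I*√46)/2 = 5760070/685349 + I*√46/2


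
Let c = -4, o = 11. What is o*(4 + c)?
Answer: 0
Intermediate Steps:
o*(4 + c) = 11*(4 - 4) = 11*0 = 0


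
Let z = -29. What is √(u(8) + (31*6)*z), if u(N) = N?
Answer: I*√5386 ≈ 73.389*I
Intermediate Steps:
√(u(8) + (31*6)*z) = √(8 + (31*6)*(-29)) = √(8 + 186*(-29)) = √(8 - 5394) = √(-5386) = I*√5386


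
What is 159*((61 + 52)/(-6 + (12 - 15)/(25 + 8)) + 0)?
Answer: -197637/67 ≈ -2949.8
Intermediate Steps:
159*((61 + 52)/(-6 + (12 - 15)/(25 + 8)) + 0) = 159*(113/(-6 - 3/33) + 0) = 159*(113/(-6 - 3*1/33) + 0) = 159*(113/(-6 - 1/11) + 0) = 159*(113/(-67/11) + 0) = 159*(113*(-11/67) + 0) = 159*(-1243/67 + 0) = 159*(-1243/67) = -197637/67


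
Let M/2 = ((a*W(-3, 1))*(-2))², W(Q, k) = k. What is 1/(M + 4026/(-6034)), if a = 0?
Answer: -3017/2013 ≈ -1.4988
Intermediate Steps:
M = 0 (M = 2*((0*1)*(-2))² = 2*(0*(-2))² = 2*0² = 2*0 = 0)
1/(M + 4026/(-6034)) = 1/(0 + 4026/(-6034)) = 1/(0 + 4026*(-1/6034)) = 1/(0 - 2013/3017) = 1/(-2013/3017) = -3017/2013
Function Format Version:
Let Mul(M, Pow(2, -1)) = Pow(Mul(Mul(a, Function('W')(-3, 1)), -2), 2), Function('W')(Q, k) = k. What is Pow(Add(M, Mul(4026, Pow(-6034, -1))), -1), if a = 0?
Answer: Rational(-3017, 2013) ≈ -1.4988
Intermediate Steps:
M = 0 (M = Mul(2, Pow(Mul(Mul(0, 1), -2), 2)) = Mul(2, Pow(Mul(0, -2), 2)) = Mul(2, Pow(0, 2)) = Mul(2, 0) = 0)
Pow(Add(M, Mul(4026, Pow(-6034, -1))), -1) = Pow(Add(0, Mul(4026, Pow(-6034, -1))), -1) = Pow(Add(0, Mul(4026, Rational(-1, 6034))), -1) = Pow(Add(0, Rational(-2013, 3017)), -1) = Pow(Rational(-2013, 3017), -1) = Rational(-3017, 2013)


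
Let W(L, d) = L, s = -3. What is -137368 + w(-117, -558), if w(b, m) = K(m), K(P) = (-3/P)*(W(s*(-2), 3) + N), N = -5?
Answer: -25550447/186 ≈ -1.3737e+5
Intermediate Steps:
K(P) = -3/P (K(P) = (-3/P)*(-3*(-2) - 5) = (-3/P)*(6 - 5) = -3/P*1 = -3/P)
w(b, m) = -3/m
-137368 + w(-117, -558) = -137368 - 3/(-558) = -137368 - 3*(-1/558) = -137368 + 1/186 = -25550447/186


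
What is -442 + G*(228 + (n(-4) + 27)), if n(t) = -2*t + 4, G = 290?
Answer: 76988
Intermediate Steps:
n(t) = 4 - 2*t
-442 + G*(228 + (n(-4) + 27)) = -442 + 290*(228 + ((4 - 2*(-4)) + 27)) = -442 + 290*(228 + ((4 + 8) + 27)) = -442 + 290*(228 + (12 + 27)) = -442 + 290*(228 + 39) = -442 + 290*267 = -442 + 77430 = 76988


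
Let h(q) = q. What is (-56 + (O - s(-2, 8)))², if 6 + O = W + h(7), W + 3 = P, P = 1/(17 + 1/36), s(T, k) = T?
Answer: 1175941264/375769 ≈ 3129.4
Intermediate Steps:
P = 36/613 (P = 1/(17 + 1/36) = 1/(613/36) = 36/613 ≈ 0.058728)
W = -1803/613 (W = -3 + 36/613 = -1803/613 ≈ -2.9413)
O = -1190/613 (O = -6 + (-1803/613 + 7) = -6 + 2488/613 = -1190/613 ≈ -1.9413)
(-56 + (O - s(-2, 8)))² = (-56 + (-1190/613 - 1*(-2)))² = (-56 + (-1190/613 + 2))² = (-56 + 36/613)² = (-34292/613)² = 1175941264/375769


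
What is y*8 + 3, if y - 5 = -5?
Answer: 3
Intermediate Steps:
y = 0 (y = 5 - 5 = 0)
y*8 + 3 = 0*8 + 3 = 0 + 3 = 3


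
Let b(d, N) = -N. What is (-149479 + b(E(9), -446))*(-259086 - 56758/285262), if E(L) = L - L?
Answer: 5507324295985285/142631 ≈ 3.8612e+10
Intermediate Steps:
E(L) = 0
(-149479 + b(E(9), -446))*(-259086 - 56758/285262) = (-149479 - 1*(-446))*(-259086 - 56758/285262) = (-149479 + 446)*(-259086 - 56758*1/285262) = -149033*(-259086 - 28379/142631) = -149033*(-36953723645/142631) = 5507324295985285/142631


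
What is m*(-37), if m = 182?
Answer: -6734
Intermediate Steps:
m*(-37) = 182*(-37) = -6734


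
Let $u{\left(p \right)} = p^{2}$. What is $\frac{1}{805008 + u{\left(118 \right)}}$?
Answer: $\frac{1}{818932} \approx 1.2211 \cdot 10^{-6}$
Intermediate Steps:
$\frac{1}{805008 + u{\left(118 \right)}} = \frac{1}{805008 + 118^{2}} = \frac{1}{805008 + 13924} = \frac{1}{818932}$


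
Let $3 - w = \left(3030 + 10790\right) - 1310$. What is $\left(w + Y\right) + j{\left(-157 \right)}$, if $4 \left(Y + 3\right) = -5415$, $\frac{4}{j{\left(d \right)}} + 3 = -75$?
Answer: $- \frac{2162753}{156} \approx -13864.0$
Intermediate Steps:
$j{\left(d \right)} = - \frac{2}{39}$ ($j{\left(d \right)} = \frac{4}{-3 - 75} = \frac{4}{-78} = 4 \left(- \frac{1}{78}\right) = - \frac{2}{39}$)
$Y = - \frac{5427}{4}$ ($Y = -3 + \frac{1}{4} \left(-5415\right) = -3 - \frac{5415}{4} = - \frac{5427}{4} \approx -1356.8$)
$w = -12507$ ($w = 3 - \left(\left(3030 + 10790\right) - 1310\right) = 3 - \left(13820 - 1310\right) = 3 - 12510 = -12507$)
$\left(w + Y\right) + j{\left(-157 \right)} = \left(-12507 - \frac{5427}{4}\right) - \frac{2}{39} = - \frac{55455}{4} - \frac{2}{39} = - \frac{2162753}{156}$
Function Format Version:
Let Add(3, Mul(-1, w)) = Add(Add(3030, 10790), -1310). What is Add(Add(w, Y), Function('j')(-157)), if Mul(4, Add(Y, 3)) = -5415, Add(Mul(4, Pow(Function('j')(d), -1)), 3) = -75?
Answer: Rational(-2162753, 156) ≈ -13864.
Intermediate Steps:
Function('j')(d) = Rational(-2, 39) (Function('j')(d) = Mul(4, Pow(Add(-3, -75), -1)) = Mul(4, Pow(-78, -1)) = Mul(4, Rational(-1, 78)) = Rational(-2, 39))
Y = Rational(-5427, 4) (Y = Add(-3, Mul(Rational(1, 4), -5415)) = Add(-3, Rational(-5415, 4)) = Rational(-5427, 4) ≈ -1356.8)
w = -12507 (w = Add(3, Mul(-1, Add(Add(3030, 10790), -1310))) = Add(3, Mul(-1, Add(13820, -1310))) = Add(3, Mul(-1, 12510)) = Add(3, -12510) = -12507)
Add(Add(w, Y), Function('j')(-157)) = Add(Add(-12507, Rational(-5427, 4)), Rational(-2, 39)) = Add(Rational(-55455, 4), Rational(-2, 39)) = Rational(-2162753, 156)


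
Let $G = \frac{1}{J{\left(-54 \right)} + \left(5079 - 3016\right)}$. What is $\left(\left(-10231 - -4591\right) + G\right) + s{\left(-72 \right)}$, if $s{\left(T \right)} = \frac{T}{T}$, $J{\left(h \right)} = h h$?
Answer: $- \frac{28076580}{4979} \approx -5639.0$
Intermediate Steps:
$J{\left(h \right)} = h^{2}$
$s{\left(T \right)} = 1$
$G = \frac{1}{4979}$ ($G = \frac{1}{\left(-54\right)^{2} + \left(5079 - 3016\right)} = \frac{1}{2916 + 2063} = \frac{1}{4979} \approx 0.00020084$)
$\left(\left(-10231 - -4591\right) + G\right) + s{\left(-72 \right)} = \left(\left(-10231 - -4591\right) + \frac{1}{4979}\right) + 1 = \left(\left(-10231 + 4591\right) + \frac{1}{4979}\right) + 1 = \left(-5640 + \frac{1}{4979}\right) + 1 = - \frac{28081559}{4979} + 1 = - \frac{28076580}{4979}$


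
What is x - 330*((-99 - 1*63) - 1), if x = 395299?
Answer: 449089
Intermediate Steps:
x - 330*((-99 - 1*63) - 1) = 395299 - 330*((-99 - 1*63) - 1) = 395299 - 330*((-99 - 63) - 1) = 395299 - 330*(-162 - 1) = 395299 - 330*(-163) = 395299 - 1*(-53790) = 395299 + 53790 = 449089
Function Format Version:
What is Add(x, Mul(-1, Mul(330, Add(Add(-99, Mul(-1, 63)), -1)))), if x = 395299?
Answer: 449089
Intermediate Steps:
Add(x, Mul(-1, Mul(330, Add(Add(-99, Mul(-1, 63)), -1)))) = Add(395299, Mul(-1, Mul(330, Add(Add(-99, Mul(-1, 63)), -1)))) = Add(395299, Mul(-1, Mul(330, Add(Add(-99, -63), -1)))) = Add(395299, Mul(-1, Mul(330, Add(-162, -1)))) = Add(395299, Mul(-1, Mul(330, -163))) = Add(395299, Mul(-1, -53790)) = Add(395299, 53790) = 449089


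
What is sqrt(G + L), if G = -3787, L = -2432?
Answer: 3*I*sqrt(691) ≈ 78.861*I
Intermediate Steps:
sqrt(G + L) = sqrt(-3787 - 2432) = sqrt(-6219) = 3*I*sqrt(691)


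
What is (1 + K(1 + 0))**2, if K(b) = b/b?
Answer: 4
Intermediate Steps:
K(b) = 1
(1 + K(1 + 0))**2 = (1 + 1)**2 = 2**2 = 4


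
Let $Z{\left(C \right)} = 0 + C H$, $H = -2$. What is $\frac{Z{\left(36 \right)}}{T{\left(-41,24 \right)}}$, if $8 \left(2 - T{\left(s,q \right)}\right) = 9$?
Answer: $- \frac{576}{7} \approx -82.286$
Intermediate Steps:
$T{\left(s,q \right)} = \frac{7}{8}$ ($T{\left(s,q \right)} = 2 - \frac{9}{8} = \frac{7}{8}$)
$Z{\left(C \right)} = - 2 C$ ($Z{\left(C \right)} = 0 + C \left(-2\right) = 0 - 2 C = - 2 C$)
$\frac{Z{\left(36 \right)}}{T{\left(-41,24 \right)}} = \frac{\left(-2\right) 36}{\frac{7}{8}} = \left(-72\right) \frac{8}{7} = - \frac{576}{7}$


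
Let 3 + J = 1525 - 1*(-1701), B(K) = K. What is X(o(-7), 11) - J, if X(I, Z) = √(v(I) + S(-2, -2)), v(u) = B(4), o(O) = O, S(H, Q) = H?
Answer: -3223 + √2 ≈ -3221.6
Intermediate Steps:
v(u) = 4
J = 3223 (J = -3 + (1525 - 1*(-1701)) = -3 + (1525 + 1701) = -3 + 3226 = 3223)
X(I, Z) = √2 (X(I, Z) = √(4 - 2) = √2)
X(o(-7), 11) - J = √2 - 1*3223 = √2 - 3223 = -3223 + √2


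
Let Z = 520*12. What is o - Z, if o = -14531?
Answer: -20771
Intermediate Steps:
Z = 6240
o - Z = -14531 - 1*6240 = -14531 - 6240 = -20771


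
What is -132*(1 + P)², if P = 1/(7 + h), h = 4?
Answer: -1728/11 ≈ -157.09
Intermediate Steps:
P = 1/11 (P = 1/(7 + 4) = 1/11 ≈ 0.090909)
-132*(1 + P)² = -132*(1 + 1/11)² = -132*(12/11)² = -132*144/121 = -1728/11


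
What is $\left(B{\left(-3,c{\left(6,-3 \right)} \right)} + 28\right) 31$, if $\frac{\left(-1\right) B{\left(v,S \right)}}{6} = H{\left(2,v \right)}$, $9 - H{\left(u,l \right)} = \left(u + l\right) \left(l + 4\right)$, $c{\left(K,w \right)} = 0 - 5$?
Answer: $-992$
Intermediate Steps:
$c{\left(K,w \right)} = -5$
$H{\left(u,l \right)} = 9 - \left(4 + l\right) \left(l + u\right)$ ($H{\left(u,l \right)} = 9 - \left(u + l\right) \left(l + 4\right) = 9 - \left(l + u\right) \left(4 + l\right) = 9 - \left(4 + l\right) \left(l + u\right)$)
$B{\left(v,S \right)} = -6 + 6 v^{2} + 36 v$ ($B{\left(v,S \right)} = - 6 \left(9 - v^{2} - 4 v - 8 - v 2\right) = - 6 \left(9 - v^{2} - 4 v - 8 - 2 v\right) = - 6 \left(1 - v^{2} - 6 v\right) = -6 + 6 v^{2} + 36 v$)
$\left(B{\left(-3,c{\left(6,-3 \right)} \right)} + 28\right) 31 = \left(\left(-6 + 6 \left(-3\right)^{2} + 36 \left(-3\right)\right) + 28\right) 31 = \left(\left(-6 + 6 \cdot 9 - 108\right) + 28\right) 31 = \left(\left(-6 + 54 - 108\right) + 28\right) 31 = \left(-60 + 28\right) 31 = \left(-32\right) 31 = -992$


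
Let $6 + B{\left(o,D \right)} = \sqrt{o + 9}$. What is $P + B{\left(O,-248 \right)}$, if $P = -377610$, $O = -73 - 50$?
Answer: $-377616 + i \sqrt{114} \approx -3.7762 \cdot 10^{5} + 10.677 i$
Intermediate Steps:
$O = -123$ ($O = -73 - 50 = -123$)
$B{\left(o,D \right)} = -6 + \sqrt{9 + o}$ ($B{\left(o,D \right)} = -6 + \sqrt{o + 9} = -6 + \sqrt{9 + o}$)
$P + B{\left(O,-248 \right)} = -377610 - \left(6 - \sqrt{9 - 123}\right) = -377610 - \left(6 - \sqrt{-114}\right) = -377610 - \left(6 - i \sqrt{114}\right) = -377616 + i \sqrt{114}$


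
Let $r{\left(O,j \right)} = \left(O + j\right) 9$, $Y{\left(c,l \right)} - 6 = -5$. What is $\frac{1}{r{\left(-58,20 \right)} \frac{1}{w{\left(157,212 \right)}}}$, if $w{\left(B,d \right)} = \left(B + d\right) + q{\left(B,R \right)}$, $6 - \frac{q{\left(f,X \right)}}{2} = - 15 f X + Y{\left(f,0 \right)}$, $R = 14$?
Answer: $- \frac{66319}{342} \approx -193.92$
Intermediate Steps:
$Y{\left(c,l \right)} = 1$ ($Y{\left(c,l \right)} = 6 - 5 = 1$)
$r{\left(O,j \right)} = 9 O + 9 j$
$q{\left(f,X \right)} = 10 + 30 X f$ ($q{\left(f,X \right)} = 12 - 2 \left(- 15 f X + 1\right) = 12 - 2 \left(- 15 X f + 1\right) = 12 - 2 \left(1 - 15 X f\right) = 12 + \left(-2 + 30 X f\right) = 10 + 30 X f$)
$w{\left(B,d \right)} = 10 + d + 421 B$ ($w{\left(B,d \right)} = \left(B + d\right) + \left(10 + 30 \cdot 14 B\right) = \left(B + d\right) + \left(10 + 420 B\right) = 10 + d + 421 B$)
$\frac{1}{r{\left(-58,20 \right)} \frac{1}{w{\left(157,212 \right)}}} = \frac{1}{\left(9 \left(-58\right) + 9 \cdot 20\right) \frac{1}{10 + 212 + 421 \cdot 157}} = \frac{1}{\left(-522 + 180\right) \frac{1}{10 + 212 + 66097}} = \frac{1}{\left(-342\right) \frac{1}{66319}} = \frac{1}{- \frac{342}{66319}} = - \frac{66319}{342}$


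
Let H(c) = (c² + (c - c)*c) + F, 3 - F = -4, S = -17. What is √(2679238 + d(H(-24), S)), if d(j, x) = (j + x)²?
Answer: √2999594 ≈ 1731.9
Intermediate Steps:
F = 7 (F = 3 - 1*(-4) = 3 + 4 = 7)
H(c) = 7 + c² (H(c) = (c² + (c - c)*c) + 7 = (c² + 0*c) + 7 = (c² + 0) + 7 = c² + 7 = 7 + c²)
√(2679238 + d(H(-24), S)) = √(2679238 + ((7 + (-24)²) - 17)²) = √(2679238 + ((7 + 576) - 17)²) = √(2679238 + (583 - 17)²) = √(2679238 + 566²) = √(2679238 + 320356) = √2999594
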